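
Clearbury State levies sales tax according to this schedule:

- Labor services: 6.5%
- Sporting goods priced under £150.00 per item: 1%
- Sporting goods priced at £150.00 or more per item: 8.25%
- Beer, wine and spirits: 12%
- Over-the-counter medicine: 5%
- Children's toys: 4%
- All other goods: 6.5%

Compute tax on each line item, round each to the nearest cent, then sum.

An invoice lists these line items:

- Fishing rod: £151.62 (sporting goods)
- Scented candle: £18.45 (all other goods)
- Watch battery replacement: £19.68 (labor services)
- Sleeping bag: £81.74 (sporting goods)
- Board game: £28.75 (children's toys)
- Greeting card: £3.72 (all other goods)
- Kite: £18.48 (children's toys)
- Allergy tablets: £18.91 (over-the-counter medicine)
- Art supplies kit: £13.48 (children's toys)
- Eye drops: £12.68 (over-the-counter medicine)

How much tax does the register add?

Fishing rod £151.62: sporting goods, £150.00 or more → 8.25% → £12.51
Scented candle £18.45: all other goods → 6.5% → £1.20
Watch battery replacement £19.68: labor services → 6.5% → £1.28
Sleeping bag £81.74: sporting goods, under £150.00 → 1% → £0.82
Board game £28.75: children's toys → 4% → £1.15
Greeting card £3.72: all other goods → 6.5% → £0.24
Kite £18.48: children's toys → 4% → £0.74
Allergy tablets £18.91: over-the-counter medicine → 5% → £0.95
Art supplies kit £13.48: children's toys → 4% → £0.54
Eye drops £12.68: over-the-counter medicine → 5% → £0.63
Total tax = £12.51 + £1.20 + £1.28 + £0.82 + £1.15 + £0.24 + £0.74 + £0.95 + £0.54 + £0.63 = £20.06

£20.06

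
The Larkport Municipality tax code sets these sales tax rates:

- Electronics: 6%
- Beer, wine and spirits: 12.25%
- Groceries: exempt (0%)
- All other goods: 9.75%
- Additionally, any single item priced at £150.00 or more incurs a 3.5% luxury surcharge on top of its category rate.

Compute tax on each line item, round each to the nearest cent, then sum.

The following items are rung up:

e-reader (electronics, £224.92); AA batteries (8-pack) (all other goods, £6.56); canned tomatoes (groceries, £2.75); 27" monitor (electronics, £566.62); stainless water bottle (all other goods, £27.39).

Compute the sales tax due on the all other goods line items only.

£3.31

AA batteries (8-pack) £6.56: all other goods → 9.75% → £0.64
Stainless water bottle £27.39: all other goods → 9.75% → £2.67
Tax on all other goods = £0.64 + £2.67 = £3.31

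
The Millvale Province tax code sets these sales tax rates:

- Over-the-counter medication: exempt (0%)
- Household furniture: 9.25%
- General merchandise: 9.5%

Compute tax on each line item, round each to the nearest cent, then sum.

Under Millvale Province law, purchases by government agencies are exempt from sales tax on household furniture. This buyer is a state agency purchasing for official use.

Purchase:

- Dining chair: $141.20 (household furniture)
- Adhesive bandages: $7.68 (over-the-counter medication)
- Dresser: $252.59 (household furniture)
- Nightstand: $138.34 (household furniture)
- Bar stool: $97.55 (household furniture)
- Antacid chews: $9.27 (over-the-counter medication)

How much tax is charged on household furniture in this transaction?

Dining chair $141.20: household furniture, buyer-exempt → 0% → $0.00
Dresser $252.59: household furniture, buyer-exempt → 0% → $0.00
Nightstand $138.34: household furniture, buyer-exempt → 0% → $0.00
Bar stool $97.55: household furniture, buyer-exempt → 0% → $0.00
Tax on household furniture = $0.00 + $0.00 + $0.00 + $0.00 = $0.00

$0.00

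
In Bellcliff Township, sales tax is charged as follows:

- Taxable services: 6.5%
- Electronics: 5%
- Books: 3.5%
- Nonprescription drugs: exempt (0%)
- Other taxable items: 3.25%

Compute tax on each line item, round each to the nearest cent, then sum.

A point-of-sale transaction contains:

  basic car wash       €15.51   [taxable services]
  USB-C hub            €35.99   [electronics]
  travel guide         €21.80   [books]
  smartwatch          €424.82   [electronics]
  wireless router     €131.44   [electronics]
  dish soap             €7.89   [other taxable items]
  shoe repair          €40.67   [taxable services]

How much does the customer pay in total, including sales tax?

Basic car wash €15.51: taxable services → 6.5% → €1.01
USB-C hub €35.99: electronics → 5% → €1.80
Travel guide €21.80: books → 3.5% → €0.76
Smartwatch €424.82: electronics → 5% → €21.24
Wireless router €131.44: electronics → 5% → €6.57
Dish soap €7.89: other taxable items → 3.25% → €0.26
Shoe repair €40.67: taxable services → 6.5% → €2.64
Subtotal = €678.12; tax = €34.28; total due = €712.40

€712.40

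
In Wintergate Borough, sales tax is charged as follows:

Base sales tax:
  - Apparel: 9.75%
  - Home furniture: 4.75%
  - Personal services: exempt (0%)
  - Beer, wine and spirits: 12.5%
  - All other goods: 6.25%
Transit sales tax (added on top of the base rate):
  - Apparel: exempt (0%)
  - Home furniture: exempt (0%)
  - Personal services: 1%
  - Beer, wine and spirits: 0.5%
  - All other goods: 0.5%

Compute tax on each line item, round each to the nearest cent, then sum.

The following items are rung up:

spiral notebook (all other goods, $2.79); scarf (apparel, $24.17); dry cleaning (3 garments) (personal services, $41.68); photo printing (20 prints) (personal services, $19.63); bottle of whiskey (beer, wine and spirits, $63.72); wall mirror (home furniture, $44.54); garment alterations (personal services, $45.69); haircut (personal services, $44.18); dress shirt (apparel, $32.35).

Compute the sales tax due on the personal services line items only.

Dry cleaning (3 garments) $41.68: personal services → 0% + 1% transit = 1% → $0.42
Photo printing (20 prints) $19.63: personal services → 0% + 1% transit = 1% → $0.20
Garment alterations $45.69: personal services → 0% + 1% transit = 1% → $0.46
Haircut $44.18: personal services → 0% + 1% transit = 1% → $0.44
Tax on personal services = $0.42 + $0.20 + $0.46 + $0.44 = $1.52

$1.52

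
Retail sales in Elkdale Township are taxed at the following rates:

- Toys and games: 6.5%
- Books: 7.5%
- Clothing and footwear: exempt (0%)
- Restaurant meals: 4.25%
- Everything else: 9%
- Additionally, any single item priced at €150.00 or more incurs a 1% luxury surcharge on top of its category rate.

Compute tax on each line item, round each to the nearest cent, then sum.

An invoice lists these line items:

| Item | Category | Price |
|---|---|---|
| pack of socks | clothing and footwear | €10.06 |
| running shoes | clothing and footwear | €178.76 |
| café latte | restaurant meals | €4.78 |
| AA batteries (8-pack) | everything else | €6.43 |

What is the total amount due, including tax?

Pack of socks €10.06: clothing and footwear → 0% → €0.00
Running shoes €178.76: clothing and footwear → 0% + 1% surcharge = 1% → €1.79
Café latte €4.78: restaurant meals → 4.25% → €0.20
AA batteries (8-pack) €6.43: everything else → 9% → €0.58
Subtotal = €200.03; tax = €2.57; total due = €202.60

€202.60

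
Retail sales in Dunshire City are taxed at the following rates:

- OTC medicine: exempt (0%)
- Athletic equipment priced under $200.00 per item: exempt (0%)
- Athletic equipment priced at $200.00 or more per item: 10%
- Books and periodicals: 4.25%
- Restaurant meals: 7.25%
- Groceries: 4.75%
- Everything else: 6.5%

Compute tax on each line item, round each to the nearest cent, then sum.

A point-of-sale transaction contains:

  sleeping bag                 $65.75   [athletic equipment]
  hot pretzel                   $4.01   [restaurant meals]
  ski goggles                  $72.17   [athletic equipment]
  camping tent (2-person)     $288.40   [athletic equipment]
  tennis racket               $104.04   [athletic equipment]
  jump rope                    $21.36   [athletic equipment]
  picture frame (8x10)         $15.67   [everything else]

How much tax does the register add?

$30.15

Sleeping bag $65.75: athletic equipment, under $200.00 → 0% → $0.00
Hot pretzel $4.01: restaurant meals → 7.25% → $0.29
Ski goggles $72.17: athletic equipment, under $200.00 → 0% → $0.00
Camping tent (2-person) $288.40: athletic equipment, $200.00 or more → 10% → $28.84
Tennis racket $104.04: athletic equipment, under $200.00 → 0% → $0.00
Jump rope $21.36: athletic equipment, under $200.00 → 0% → $0.00
Picture frame (8x10) $15.67: everything else → 6.5% → $1.02
Total tax = $0.29 + $28.84 + $1.02 = $30.15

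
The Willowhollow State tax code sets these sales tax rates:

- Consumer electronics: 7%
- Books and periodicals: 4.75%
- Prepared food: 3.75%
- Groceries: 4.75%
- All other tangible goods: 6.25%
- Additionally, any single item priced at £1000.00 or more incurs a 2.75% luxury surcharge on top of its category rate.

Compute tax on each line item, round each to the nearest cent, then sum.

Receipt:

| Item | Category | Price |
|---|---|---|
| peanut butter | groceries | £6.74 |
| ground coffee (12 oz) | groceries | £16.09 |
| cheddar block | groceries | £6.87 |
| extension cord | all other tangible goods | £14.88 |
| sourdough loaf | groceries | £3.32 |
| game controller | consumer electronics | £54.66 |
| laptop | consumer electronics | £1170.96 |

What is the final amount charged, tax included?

Peanut butter £6.74: groceries → 4.75% → £0.32
Ground coffee (12 oz) £16.09: groceries → 4.75% → £0.76
Cheddar block £6.87: groceries → 4.75% → £0.33
Extension cord £14.88: all other tangible goods → 6.25% → £0.93
Sourdough loaf £3.32: groceries → 4.75% → £0.16
Game controller £54.66: consumer electronics → 7% → £3.83
Laptop £1170.96: consumer electronics → 7% + 2.75% surcharge = 9.75% → £114.17
Subtotal = £1273.52; tax = £120.50; total due = £1394.02

£1394.02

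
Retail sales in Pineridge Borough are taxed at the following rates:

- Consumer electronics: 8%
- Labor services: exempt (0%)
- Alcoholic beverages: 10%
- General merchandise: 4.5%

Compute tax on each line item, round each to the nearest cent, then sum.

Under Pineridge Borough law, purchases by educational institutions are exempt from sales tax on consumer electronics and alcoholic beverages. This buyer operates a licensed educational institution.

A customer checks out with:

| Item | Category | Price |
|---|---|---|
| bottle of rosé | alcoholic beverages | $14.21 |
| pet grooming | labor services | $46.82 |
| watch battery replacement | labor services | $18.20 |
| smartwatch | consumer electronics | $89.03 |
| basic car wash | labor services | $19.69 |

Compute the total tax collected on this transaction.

Bottle of rosé $14.21: alcoholic beverages, buyer-exempt → 0% → $0.00
Pet grooming $46.82: labor services → 0% → $0.00
Watch battery replacement $18.20: labor services → 0% → $0.00
Smartwatch $89.03: consumer electronics, buyer-exempt → 0% → $0.00
Basic car wash $19.69: labor services → 0% → $0.00
Total tax = $0.00

$0.00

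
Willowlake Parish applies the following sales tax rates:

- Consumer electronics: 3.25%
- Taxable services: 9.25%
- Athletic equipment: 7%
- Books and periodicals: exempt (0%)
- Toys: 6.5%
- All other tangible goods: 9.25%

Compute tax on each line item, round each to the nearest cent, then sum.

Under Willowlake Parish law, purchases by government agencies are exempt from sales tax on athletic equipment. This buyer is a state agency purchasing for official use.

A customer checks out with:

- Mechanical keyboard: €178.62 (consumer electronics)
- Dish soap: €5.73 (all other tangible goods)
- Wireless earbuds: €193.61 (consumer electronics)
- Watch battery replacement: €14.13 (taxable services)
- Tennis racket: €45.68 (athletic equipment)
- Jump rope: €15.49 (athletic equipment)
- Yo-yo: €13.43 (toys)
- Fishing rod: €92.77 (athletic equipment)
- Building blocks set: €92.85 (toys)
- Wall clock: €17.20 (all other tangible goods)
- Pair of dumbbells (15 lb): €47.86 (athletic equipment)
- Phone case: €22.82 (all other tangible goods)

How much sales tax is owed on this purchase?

Mechanical keyboard €178.62: consumer electronics → 3.25% → €5.81
Dish soap €5.73: all other tangible goods → 9.25% → €0.53
Wireless earbuds €193.61: consumer electronics → 3.25% → €6.29
Watch battery replacement €14.13: taxable services → 9.25% → €1.31
Tennis racket €45.68: athletic equipment, buyer-exempt → 0% → €0.00
Jump rope €15.49: athletic equipment, buyer-exempt → 0% → €0.00
Yo-yo €13.43: toys → 6.5% → €0.87
Fishing rod €92.77: athletic equipment, buyer-exempt → 0% → €0.00
Building blocks set €92.85: toys → 6.5% → €6.04
Wall clock €17.20: all other tangible goods → 9.25% → €1.59
Pair of dumbbells (15 lb) €47.86: athletic equipment, buyer-exempt → 0% → €0.00
Phone case €22.82: all other tangible goods → 9.25% → €2.11
Total tax = €5.81 + €0.53 + €6.29 + €1.31 + €0.87 + €6.04 + €1.59 + €2.11 = €24.55

€24.55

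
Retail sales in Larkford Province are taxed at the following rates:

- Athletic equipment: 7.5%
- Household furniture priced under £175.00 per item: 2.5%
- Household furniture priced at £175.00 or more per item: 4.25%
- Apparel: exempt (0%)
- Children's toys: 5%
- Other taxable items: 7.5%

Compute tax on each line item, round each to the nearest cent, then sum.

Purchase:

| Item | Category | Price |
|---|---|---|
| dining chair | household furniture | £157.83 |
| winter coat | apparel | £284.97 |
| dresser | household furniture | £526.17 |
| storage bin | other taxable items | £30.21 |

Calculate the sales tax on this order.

Dining chair £157.83: household furniture, under £175.00 → 2.5% → £3.95
Winter coat £284.97: apparel → 0% → £0.00
Dresser £526.17: household furniture, £175.00 or more → 4.25% → £22.36
Storage bin £30.21: other taxable items → 7.5% → £2.27
Total tax = £3.95 + £22.36 + £2.27 = £28.58

£28.58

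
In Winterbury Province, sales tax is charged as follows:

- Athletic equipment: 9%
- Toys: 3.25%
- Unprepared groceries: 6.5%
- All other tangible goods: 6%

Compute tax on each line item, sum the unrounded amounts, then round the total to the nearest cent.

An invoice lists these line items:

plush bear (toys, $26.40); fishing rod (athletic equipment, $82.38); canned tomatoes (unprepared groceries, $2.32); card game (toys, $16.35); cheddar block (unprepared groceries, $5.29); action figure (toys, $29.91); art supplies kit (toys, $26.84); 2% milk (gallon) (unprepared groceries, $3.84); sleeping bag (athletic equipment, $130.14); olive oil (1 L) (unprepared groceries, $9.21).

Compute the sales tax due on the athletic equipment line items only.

Fishing rod $82.38: athletic equipment → 9% → $7.4142
Sleeping bag $130.14: athletic equipment → 9% → $11.7126
Tax on athletic equipment: unrounded sum = $19.1268 → $19.13

$19.13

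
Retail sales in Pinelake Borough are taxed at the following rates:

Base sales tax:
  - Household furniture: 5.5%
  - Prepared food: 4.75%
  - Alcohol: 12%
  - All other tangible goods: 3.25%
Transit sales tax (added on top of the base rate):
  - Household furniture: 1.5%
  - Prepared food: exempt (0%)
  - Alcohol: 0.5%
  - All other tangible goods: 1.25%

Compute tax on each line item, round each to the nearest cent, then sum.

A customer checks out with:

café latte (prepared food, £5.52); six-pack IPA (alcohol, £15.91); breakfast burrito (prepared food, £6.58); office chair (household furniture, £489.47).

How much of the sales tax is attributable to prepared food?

£0.57

Café latte £5.52: prepared food → 4.75% + 0% transit = 4.75% → £0.26
Breakfast burrito £6.58: prepared food → 4.75% + 0% transit = 4.75% → £0.31
Tax on prepared food = £0.26 + £0.31 = £0.57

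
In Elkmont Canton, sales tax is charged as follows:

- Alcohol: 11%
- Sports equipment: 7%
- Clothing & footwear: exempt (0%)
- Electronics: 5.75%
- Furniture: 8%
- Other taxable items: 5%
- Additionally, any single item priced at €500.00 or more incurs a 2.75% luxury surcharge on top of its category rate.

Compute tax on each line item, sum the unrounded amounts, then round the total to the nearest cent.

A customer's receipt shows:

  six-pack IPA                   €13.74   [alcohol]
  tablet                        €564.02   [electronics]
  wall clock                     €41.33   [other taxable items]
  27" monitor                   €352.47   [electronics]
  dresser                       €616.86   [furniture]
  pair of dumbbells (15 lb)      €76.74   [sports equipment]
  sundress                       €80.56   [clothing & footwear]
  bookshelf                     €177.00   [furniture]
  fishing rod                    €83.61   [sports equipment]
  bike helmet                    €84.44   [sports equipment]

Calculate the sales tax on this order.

€169.39

Six-pack IPA €13.74: alcohol → 11% → €1.5114
Tablet €564.02: electronics → 5.75% + 2.75% surcharge = 8.5% → €47.9417
Wall clock €41.33: other taxable items → 5% → €2.0665
27" monitor €352.47: electronics → 5.75% → €20.267025
Dresser €616.86: furniture → 8% + 2.75% surcharge = 10.75% → €66.31245
Pair of dumbbells (15 lb) €76.74: sports equipment → 7% → €5.3718
Sundress €80.56: clothing & footwear → 0% → €0.00
Bookshelf €177.00: furniture → 8% → €14.16
Fishing rod €83.61: sports equipment → 7% → €5.8527
Bike helmet €84.44: sports equipment → 7% → €5.9108
Unrounded tax sum = €169.394375 → €169.39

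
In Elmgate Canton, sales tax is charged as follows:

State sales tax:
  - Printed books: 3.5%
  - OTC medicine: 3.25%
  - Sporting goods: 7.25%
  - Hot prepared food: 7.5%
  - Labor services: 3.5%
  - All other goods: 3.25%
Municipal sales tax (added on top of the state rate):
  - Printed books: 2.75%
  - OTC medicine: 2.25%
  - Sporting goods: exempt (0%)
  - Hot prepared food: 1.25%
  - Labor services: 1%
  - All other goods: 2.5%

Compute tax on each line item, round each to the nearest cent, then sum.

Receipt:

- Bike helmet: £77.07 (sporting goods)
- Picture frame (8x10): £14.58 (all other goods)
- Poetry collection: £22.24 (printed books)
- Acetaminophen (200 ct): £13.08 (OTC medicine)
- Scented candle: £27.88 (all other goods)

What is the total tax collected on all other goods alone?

£2.44

Picture frame (8x10) £14.58: all other goods → 3.25% + 2.5% municipal = 5.75% → £0.84
Scented candle £27.88: all other goods → 3.25% + 2.5% municipal = 5.75% → £1.60
Tax on all other goods = £0.84 + £1.60 = £2.44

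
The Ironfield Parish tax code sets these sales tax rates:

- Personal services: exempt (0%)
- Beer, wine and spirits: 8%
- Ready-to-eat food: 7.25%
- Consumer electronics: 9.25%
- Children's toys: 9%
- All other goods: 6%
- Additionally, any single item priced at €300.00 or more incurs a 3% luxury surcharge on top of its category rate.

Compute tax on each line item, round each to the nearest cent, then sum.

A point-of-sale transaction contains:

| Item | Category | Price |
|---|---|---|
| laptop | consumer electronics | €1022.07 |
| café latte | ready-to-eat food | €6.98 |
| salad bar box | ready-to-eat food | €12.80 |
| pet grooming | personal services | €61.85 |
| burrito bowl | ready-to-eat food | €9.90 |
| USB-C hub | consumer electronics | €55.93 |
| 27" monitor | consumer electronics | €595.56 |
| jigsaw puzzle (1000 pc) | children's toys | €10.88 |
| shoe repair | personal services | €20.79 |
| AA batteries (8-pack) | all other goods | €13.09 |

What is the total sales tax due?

€207.26

Laptop €1022.07: consumer electronics → 9.25% + 3% surcharge = 12.25% → €125.20
Café latte €6.98: ready-to-eat food → 7.25% → €0.51
Salad bar box €12.80: ready-to-eat food → 7.25% → €0.93
Pet grooming €61.85: personal services → 0% → €0.00
Burrito bowl €9.90: ready-to-eat food → 7.25% → €0.72
USB-C hub €55.93: consumer electronics → 9.25% → €5.17
27" monitor €595.56: consumer electronics → 9.25% + 3% surcharge = 12.25% → €72.96
Jigsaw puzzle (1000 pc) €10.88: children's toys → 9% → €0.98
Shoe repair €20.79: personal services → 0% → €0.00
AA batteries (8-pack) €13.09: all other goods → 6% → €0.79
Total tax = €125.20 + €0.51 + €0.93 + €0.72 + €5.17 + €72.96 + €0.98 + €0.79 = €207.26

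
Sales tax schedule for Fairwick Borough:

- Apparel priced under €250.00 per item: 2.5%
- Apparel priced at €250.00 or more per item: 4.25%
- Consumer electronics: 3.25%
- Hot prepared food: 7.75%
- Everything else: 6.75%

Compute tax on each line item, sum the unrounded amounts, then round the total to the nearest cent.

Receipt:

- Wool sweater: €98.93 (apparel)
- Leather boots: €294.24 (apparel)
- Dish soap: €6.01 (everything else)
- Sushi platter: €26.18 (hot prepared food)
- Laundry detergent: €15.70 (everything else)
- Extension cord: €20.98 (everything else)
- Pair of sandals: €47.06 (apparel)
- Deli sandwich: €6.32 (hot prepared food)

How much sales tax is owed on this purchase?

Wool sweater €98.93: apparel, under €250.00 → 2.5% → €2.47325
Leather boots €294.24: apparel, €250.00 or more → 4.25% → €12.5052
Dish soap €6.01: everything else → 6.75% → €0.405675
Sushi platter €26.18: hot prepared food → 7.75% → €2.02895
Laundry detergent €15.70: everything else → 6.75% → €1.05975
Extension cord €20.98: everything else → 6.75% → €1.41615
Pair of sandals €47.06: apparel, under €250.00 → 2.5% → €1.1765
Deli sandwich €6.32: hot prepared food → 7.75% → €0.4898
Unrounded tax sum = €21.555275 → €21.56

€21.56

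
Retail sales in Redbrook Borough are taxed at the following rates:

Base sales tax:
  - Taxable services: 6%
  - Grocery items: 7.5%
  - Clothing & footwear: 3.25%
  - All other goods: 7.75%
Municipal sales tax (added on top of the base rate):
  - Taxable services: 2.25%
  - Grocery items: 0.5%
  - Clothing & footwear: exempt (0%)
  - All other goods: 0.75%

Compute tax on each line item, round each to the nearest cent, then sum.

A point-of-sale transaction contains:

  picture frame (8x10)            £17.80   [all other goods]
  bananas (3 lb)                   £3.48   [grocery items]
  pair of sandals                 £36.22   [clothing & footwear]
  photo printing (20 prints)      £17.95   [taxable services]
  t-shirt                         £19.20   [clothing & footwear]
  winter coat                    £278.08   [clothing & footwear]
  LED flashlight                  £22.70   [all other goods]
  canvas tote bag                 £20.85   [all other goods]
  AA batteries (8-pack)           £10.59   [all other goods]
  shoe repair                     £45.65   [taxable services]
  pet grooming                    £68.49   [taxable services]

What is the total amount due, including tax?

Picture frame (8x10) £17.80: all other goods → 7.75% + 0.75% municipal = 8.5% → £1.51
Bananas (3 lb) £3.48: grocery items → 7.5% + 0.5% municipal = 8% → £0.28
Pair of sandals £36.22: clothing & footwear → 3.25% + 0% municipal = 3.25% → £1.18
Photo printing (20 prints) £17.95: taxable services → 6% + 2.25% municipal = 8.25% → £1.48
T-shirt £19.20: clothing & footwear → 3.25% + 0% municipal = 3.25% → £0.62
Winter coat £278.08: clothing & footwear → 3.25% + 0% municipal = 3.25% → £9.04
LED flashlight £22.70: all other goods → 7.75% + 0.75% municipal = 8.5% → £1.93
Canvas tote bag £20.85: all other goods → 7.75% + 0.75% municipal = 8.5% → £1.77
AA batteries (8-pack) £10.59: all other goods → 7.75% + 0.75% municipal = 8.5% → £0.90
Shoe repair £45.65: taxable services → 6% + 2.25% municipal = 8.25% → £3.77
Pet grooming £68.49: taxable services → 6% + 2.25% municipal = 8.25% → £5.65
Subtotal = £541.01; tax = £28.13; total due = £569.14

£569.14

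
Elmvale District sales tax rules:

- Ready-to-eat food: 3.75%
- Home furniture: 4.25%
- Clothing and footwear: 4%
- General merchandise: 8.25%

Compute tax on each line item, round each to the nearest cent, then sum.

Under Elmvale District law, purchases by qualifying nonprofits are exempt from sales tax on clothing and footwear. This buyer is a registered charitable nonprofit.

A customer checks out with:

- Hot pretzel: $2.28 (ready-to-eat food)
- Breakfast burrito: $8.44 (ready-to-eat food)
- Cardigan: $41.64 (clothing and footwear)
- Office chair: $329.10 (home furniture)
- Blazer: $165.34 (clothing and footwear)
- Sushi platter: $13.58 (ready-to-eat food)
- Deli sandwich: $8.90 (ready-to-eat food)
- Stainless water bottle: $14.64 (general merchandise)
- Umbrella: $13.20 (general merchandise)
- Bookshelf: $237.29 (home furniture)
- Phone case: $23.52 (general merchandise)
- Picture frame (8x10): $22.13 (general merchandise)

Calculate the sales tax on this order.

$31.39

Hot pretzel $2.28: ready-to-eat food → 3.75% → $0.09
Breakfast burrito $8.44: ready-to-eat food → 3.75% → $0.32
Cardigan $41.64: clothing and footwear, buyer-exempt → 0% → $0.00
Office chair $329.10: home furniture → 4.25% → $13.99
Blazer $165.34: clothing and footwear, buyer-exempt → 0% → $0.00
Sushi platter $13.58: ready-to-eat food → 3.75% → $0.51
Deli sandwich $8.90: ready-to-eat food → 3.75% → $0.33
Stainless water bottle $14.64: general merchandise → 8.25% → $1.21
Umbrella $13.20: general merchandise → 8.25% → $1.09
Bookshelf $237.29: home furniture → 4.25% → $10.08
Phone case $23.52: general merchandise → 8.25% → $1.94
Picture frame (8x10) $22.13: general merchandise → 8.25% → $1.83
Total tax = $0.09 + $0.32 + $13.99 + $0.51 + $0.33 + $1.21 + $1.09 + $10.08 + $1.94 + $1.83 = $31.39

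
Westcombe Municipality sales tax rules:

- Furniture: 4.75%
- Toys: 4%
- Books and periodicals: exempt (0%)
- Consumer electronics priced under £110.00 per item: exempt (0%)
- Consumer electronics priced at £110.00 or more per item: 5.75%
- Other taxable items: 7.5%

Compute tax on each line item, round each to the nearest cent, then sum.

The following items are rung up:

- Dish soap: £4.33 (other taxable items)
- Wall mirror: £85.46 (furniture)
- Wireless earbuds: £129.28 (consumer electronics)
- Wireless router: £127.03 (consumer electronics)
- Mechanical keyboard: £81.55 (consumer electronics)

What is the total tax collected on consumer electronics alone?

Wireless earbuds £129.28: consumer electronics, £110.00 or more → 5.75% → £7.43
Wireless router £127.03: consumer electronics, £110.00 or more → 5.75% → £7.30
Mechanical keyboard £81.55: consumer electronics, under £110.00 → 0% → £0.00
Tax on consumer electronics = £7.43 + £7.30 + £0.00 = £14.73

£14.73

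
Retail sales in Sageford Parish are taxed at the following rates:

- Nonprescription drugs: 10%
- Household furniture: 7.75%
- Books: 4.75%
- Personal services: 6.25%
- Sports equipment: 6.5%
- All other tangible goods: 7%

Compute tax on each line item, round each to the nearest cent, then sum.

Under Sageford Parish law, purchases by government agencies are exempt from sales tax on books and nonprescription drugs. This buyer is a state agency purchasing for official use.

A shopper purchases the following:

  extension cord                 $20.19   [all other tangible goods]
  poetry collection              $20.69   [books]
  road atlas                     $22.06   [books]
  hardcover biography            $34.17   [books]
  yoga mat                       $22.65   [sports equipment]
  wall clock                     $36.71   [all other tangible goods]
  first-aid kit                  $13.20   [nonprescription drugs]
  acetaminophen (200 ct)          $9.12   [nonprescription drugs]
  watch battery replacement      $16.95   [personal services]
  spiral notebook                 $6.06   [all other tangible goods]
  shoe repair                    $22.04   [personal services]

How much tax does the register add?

$8.31

Extension cord $20.19: all other tangible goods → 7% → $1.41
Poetry collection $20.69: books, buyer-exempt → 0% → $0.00
Road atlas $22.06: books, buyer-exempt → 0% → $0.00
Hardcover biography $34.17: books, buyer-exempt → 0% → $0.00
Yoga mat $22.65: sports equipment → 6.5% → $1.47
Wall clock $36.71: all other tangible goods → 7% → $2.57
First-aid kit $13.20: nonprescription drugs, buyer-exempt → 0% → $0.00
Acetaminophen (200 ct) $9.12: nonprescription drugs, buyer-exempt → 0% → $0.00
Watch battery replacement $16.95: personal services → 6.25% → $1.06
Spiral notebook $6.06: all other tangible goods → 7% → $0.42
Shoe repair $22.04: personal services → 6.25% → $1.38
Total tax = $1.41 + $1.47 + $2.57 + $1.06 + $0.42 + $1.38 = $8.31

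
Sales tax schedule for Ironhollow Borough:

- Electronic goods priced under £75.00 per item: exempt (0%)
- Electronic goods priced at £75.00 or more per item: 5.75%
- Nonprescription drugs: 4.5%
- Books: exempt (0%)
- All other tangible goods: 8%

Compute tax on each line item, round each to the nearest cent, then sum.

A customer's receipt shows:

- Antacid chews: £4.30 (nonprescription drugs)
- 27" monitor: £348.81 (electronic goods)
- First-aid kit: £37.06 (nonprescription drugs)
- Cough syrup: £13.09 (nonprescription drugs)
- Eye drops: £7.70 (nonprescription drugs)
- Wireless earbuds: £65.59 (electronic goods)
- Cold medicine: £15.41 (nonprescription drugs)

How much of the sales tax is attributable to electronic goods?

27" monitor £348.81: electronic goods, £75.00 or more → 5.75% → £20.06
Wireless earbuds £65.59: electronic goods, under £75.00 → 0% → £0.00
Tax on electronic goods = £20.06 + £0.00 = £20.06

£20.06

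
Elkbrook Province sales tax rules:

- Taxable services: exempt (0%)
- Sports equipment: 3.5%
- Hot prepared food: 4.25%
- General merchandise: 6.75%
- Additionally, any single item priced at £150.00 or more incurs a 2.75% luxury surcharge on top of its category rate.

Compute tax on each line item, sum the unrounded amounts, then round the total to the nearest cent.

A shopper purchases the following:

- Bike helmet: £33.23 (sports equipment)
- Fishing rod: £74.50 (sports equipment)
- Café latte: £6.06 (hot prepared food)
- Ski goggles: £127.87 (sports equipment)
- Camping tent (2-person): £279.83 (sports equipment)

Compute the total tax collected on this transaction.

£25.99

Bike helmet £33.23: sports equipment → 3.5% → £1.16305
Fishing rod £74.50: sports equipment → 3.5% → £2.6075
Café latte £6.06: hot prepared food → 4.25% → £0.25755
Ski goggles £127.87: sports equipment → 3.5% → £4.47545
Camping tent (2-person) £279.83: sports equipment → 3.5% + 2.75% surcharge = 6.25% → £17.489375
Unrounded tax sum = £25.992925 → £25.99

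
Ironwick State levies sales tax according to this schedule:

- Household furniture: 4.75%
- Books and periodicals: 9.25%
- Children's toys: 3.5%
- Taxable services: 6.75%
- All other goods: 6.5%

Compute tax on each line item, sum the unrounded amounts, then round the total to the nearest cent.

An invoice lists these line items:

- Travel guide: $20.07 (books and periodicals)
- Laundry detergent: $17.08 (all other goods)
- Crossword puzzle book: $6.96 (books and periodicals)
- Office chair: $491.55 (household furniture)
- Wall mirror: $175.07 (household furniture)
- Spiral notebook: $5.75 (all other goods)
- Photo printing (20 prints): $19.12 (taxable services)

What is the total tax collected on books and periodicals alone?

$2.50

Travel guide $20.07: books and periodicals → 9.25% → $1.856475
Crossword puzzle book $6.96: books and periodicals → 9.25% → $0.6438
Tax on books and periodicals: unrounded sum = $2.500275 → $2.50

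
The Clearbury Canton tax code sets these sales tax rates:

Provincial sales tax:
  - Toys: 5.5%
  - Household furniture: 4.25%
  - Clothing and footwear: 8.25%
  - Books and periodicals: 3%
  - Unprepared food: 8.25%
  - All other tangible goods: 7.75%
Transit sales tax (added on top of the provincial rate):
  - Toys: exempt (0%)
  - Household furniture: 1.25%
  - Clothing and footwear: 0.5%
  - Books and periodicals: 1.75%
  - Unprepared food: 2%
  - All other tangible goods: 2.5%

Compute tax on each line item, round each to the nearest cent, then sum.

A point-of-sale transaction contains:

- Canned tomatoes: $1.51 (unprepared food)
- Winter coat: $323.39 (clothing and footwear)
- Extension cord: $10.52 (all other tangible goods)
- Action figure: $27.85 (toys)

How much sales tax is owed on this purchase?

$31.06

Canned tomatoes $1.51: unprepared food → 8.25% + 2% transit = 10.25% → $0.15
Winter coat $323.39: clothing and footwear → 8.25% + 0.5% transit = 8.75% → $28.30
Extension cord $10.52: all other tangible goods → 7.75% + 2.5% transit = 10.25% → $1.08
Action figure $27.85: toys → 5.5% + 0% transit = 5.5% → $1.53
Total tax = $0.15 + $28.30 + $1.08 + $1.53 = $31.06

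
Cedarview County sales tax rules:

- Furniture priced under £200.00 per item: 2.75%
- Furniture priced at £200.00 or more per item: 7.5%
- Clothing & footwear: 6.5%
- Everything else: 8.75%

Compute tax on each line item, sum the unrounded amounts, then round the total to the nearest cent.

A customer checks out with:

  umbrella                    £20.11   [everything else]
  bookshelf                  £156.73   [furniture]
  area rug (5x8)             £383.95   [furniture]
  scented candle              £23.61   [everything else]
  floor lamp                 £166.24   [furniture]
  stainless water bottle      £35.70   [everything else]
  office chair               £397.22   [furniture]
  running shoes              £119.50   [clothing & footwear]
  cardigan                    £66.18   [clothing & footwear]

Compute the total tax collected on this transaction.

£86.49

Umbrella £20.11: everything else → 8.75% → £1.759625
Bookshelf £156.73: furniture, under £200.00 → 2.75% → £4.310075
Area rug (5x8) £383.95: furniture, £200.00 or more → 7.5% → £28.79625
Scented candle £23.61: everything else → 8.75% → £2.065875
Floor lamp £166.24: furniture, under £200.00 → 2.75% → £4.5716
Stainless water bottle £35.70: everything else → 8.75% → £3.12375
Office chair £397.22: furniture, £200.00 or more → 7.5% → £29.7915
Running shoes £119.50: clothing & footwear → 6.5% → £7.7675
Cardigan £66.18: clothing & footwear → 6.5% → £4.3017
Unrounded tax sum = £86.487875 → £86.49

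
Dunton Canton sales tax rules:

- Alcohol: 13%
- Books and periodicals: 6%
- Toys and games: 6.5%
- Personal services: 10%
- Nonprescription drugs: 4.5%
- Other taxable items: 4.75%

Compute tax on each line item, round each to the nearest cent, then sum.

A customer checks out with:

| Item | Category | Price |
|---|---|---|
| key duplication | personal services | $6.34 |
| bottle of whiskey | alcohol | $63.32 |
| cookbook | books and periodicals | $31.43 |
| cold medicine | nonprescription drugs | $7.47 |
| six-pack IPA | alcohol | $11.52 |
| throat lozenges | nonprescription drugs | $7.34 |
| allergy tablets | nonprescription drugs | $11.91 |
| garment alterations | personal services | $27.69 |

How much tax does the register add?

Key duplication $6.34: personal services → 10% → $0.63
Bottle of whiskey $63.32: alcohol → 13% → $8.23
Cookbook $31.43: books and periodicals → 6% → $1.89
Cold medicine $7.47: nonprescription drugs → 4.5% → $0.34
Six-pack IPA $11.52: alcohol → 13% → $1.50
Throat lozenges $7.34: nonprescription drugs → 4.5% → $0.33
Allergy tablets $11.91: nonprescription drugs → 4.5% → $0.54
Garment alterations $27.69: personal services → 10% → $2.77
Total tax = $0.63 + $8.23 + $1.89 + $0.34 + $1.50 + $0.33 + $0.54 + $2.77 = $16.23

$16.23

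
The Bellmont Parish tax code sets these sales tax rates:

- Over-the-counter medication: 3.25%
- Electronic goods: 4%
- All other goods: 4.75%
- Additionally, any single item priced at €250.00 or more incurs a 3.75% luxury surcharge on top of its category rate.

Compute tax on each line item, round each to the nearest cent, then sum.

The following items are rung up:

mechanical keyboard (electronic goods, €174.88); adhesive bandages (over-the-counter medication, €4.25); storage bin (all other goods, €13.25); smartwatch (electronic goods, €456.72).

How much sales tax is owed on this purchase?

Mechanical keyboard €174.88: electronic goods → 4% → €7.00
Adhesive bandages €4.25: over-the-counter medication → 3.25% → €0.14
Storage bin €13.25: all other goods → 4.75% → €0.63
Smartwatch €456.72: electronic goods → 4% + 3.75% surcharge = 7.75% → €35.40
Total tax = €7.00 + €0.14 + €0.63 + €35.40 = €43.17

€43.17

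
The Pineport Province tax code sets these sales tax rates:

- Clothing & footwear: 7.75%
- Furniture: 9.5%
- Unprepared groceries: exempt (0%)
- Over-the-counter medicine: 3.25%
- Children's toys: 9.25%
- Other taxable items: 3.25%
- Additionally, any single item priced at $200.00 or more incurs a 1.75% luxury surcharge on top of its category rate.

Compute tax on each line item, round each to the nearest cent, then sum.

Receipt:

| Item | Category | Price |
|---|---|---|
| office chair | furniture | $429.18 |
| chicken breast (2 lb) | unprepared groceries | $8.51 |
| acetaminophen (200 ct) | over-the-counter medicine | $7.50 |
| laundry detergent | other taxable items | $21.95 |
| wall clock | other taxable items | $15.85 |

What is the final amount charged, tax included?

$532.74

Office chair $429.18: furniture → 9.5% + 1.75% surcharge = 11.25% → $48.28
Chicken breast (2 lb) $8.51: unprepared groceries → 0% → $0.00
Acetaminophen (200 ct) $7.50: over-the-counter medicine → 3.25% → $0.24
Laundry detergent $21.95: other taxable items → 3.25% → $0.71
Wall clock $15.85: other taxable items → 3.25% → $0.52
Subtotal = $482.99; tax = $49.75; total due = $532.74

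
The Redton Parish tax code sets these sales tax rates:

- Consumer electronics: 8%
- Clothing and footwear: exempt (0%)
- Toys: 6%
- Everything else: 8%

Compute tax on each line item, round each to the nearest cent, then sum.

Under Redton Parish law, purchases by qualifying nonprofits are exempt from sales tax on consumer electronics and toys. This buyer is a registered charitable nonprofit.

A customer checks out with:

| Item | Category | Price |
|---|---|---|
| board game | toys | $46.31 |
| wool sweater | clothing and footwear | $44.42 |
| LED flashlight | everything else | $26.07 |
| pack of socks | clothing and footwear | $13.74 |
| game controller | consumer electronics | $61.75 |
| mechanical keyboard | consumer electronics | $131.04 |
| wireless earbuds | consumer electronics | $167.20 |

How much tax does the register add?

$2.09

Board game $46.31: toys, buyer-exempt → 0% → $0.00
Wool sweater $44.42: clothing and footwear → 0% → $0.00
LED flashlight $26.07: everything else → 8% → $2.09
Pack of socks $13.74: clothing and footwear → 0% → $0.00
Game controller $61.75: consumer electronics, buyer-exempt → 0% → $0.00
Mechanical keyboard $131.04: consumer electronics, buyer-exempt → 0% → $0.00
Wireless earbuds $167.20: consumer electronics, buyer-exempt → 0% → $0.00
Total tax = $2.09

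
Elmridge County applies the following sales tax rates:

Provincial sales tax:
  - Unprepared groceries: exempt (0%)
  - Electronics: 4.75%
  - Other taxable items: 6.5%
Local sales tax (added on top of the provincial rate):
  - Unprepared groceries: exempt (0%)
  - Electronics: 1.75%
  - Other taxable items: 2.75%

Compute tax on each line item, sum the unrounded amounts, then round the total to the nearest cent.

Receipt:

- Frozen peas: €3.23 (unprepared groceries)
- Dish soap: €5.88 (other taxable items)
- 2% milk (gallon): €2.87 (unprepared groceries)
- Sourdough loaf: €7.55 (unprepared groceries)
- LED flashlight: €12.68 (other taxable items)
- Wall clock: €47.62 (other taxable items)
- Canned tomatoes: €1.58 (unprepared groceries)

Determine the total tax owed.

€6.12

Frozen peas €3.23: unprepared groceries → 0% + 0% local = 0% → €0.00
Dish soap €5.88: other taxable items → 6.5% + 2.75% local = 9.25% → €0.5439
2% milk (gallon) €2.87: unprepared groceries → 0% + 0% local = 0% → €0.00
Sourdough loaf €7.55: unprepared groceries → 0% + 0% local = 0% → €0.00
LED flashlight €12.68: other taxable items → 6.5% + 2.75% local = 9.25% → €1.1729
Wall clock €47.62: other taxable items → 6.5% + 2.75% local = 9.25% → €4.40485
Canned tomatoes €1.58: unprepared groceries → 0% + 0% local = 0% → €0.00
Unrounded tax sum = €6.12165 → €6.12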